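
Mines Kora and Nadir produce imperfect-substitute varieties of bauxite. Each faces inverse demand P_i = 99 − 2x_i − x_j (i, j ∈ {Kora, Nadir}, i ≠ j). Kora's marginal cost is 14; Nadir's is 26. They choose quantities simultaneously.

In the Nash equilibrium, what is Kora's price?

49.6

Mine Kora's profit: π = x_{Kora}(99 − 2x_{Kora} − x_{Nadir}) − 14x_{Kora}.
∂π/∂x_{Kora} = 85 − 4x_{Kora} − x_{Nadir} = 0 ⇒ x_{Kora} = 21.25 − 0.25x_{Nadir}.
Similarly x_{Nadir} = 18.25 − 0.25x_{Kora}.
Solving the two reaction functions simultaneously: (1 − (−0.25)(−0.25))x_{Kora} = 21.25 − 0.25·18.25, so 0.9375x_{Kora} = 16.6875 and x_{Kora} = 17.8.
Then x_{Nadir} = 18.25 − 0.25·17.8 = 13.8.
P_{Kora} = 99 − 2·17.8 − 13.8 = 49.6.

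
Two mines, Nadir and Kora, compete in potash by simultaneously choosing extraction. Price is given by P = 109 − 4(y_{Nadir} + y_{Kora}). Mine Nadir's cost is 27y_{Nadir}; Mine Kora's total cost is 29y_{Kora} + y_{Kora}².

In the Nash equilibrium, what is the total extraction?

Mine Nadir's profit: π = y_{Nadir}(109 − 4(y_{Nadir} + y_{Kora})) − 27y_{Nadir}.
∂π/∂y_{Nadir} = 82 − 8y_{Nadir} − 4y_{Kora} = 0, so y_{Nadir} = 10.25 − 0.5y_{Kora}.
For Kora: ∂π/∂y_{Kora} = 80 − 10y_{Kora} − 4y_{Nadir} = 0 ⇒ y_{Kora} = 8 − 0.4y_{Nadir}.
Plugging y_{Kora} into Nadir's best response: y_{Nadir} = 10.25 − 0.5(8 − 0.4y_{Nadir}) ⇒ 0.8y_{Nadir} = 6.25, so y_{Nadir} = 7.8125.
Then y_{Kora} = 8 − 0.4·7.8125 = 4.875.
Total extraction: 7.8125 + 4.875 = 12.6875.

12.6875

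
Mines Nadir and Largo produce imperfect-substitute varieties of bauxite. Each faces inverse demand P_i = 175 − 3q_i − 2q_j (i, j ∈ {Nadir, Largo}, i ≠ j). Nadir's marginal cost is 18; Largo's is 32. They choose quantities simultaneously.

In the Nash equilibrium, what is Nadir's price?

79.5

Mine Nadir's profit: π = q_{Nadir}(175 − 3q_{Nadir} − 2q_{Largo}) − 18q_{Nadir}.
∂π/∂q_{Nadir} = 157 − 6q_{Nadir} − 2q_{Largo} = 0 ⇒ q_{Nadir} = 157/6 − (1/3)q_{Largo}.
Similarly q_{Largo} = 143/6 − (1/3)q_{Nadir}.
Solving the two reaction functions simultaneously: (1 − (−1/3)(−1/3))q_{Nadir} = 157/6 − (1/3)·(143/6), so (8/9)q_{Nadir} = 164/9 and q_{Nadir} = 20.5.
Then q_{Largo} = 143/6 − (1/3)·20.5 = 17.
P_{Nadir} = 175 − 3·20.5 − 2·17 = 79.5.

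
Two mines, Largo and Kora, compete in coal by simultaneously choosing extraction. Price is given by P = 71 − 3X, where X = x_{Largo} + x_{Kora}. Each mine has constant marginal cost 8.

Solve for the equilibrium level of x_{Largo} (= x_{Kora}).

Mine Largo's profit: π = x_{Largo}(71 − 3(x_{Largo} + x_{Kora})) − 8x_{Largo}.
∂π/∂x_{Largo} = 63 − 6x_{Largo} − 3x_{Kora} = 0, so x_{Largo} = 10.5 − 0.5x_{Kora}.
By symmetry x_{Kora} = x_{Largo}; substituting into the reaction function, 1.5x_{Largo} = 10.5 and x_{Largo} = 7.

7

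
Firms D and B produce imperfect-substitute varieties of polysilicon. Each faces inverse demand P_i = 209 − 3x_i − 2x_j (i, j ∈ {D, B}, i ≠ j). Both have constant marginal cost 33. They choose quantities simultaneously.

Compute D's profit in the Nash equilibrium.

Firm D's profit: π = x_D(209 − 3x_D − 2x_B) − 33x_D.
∂π/∂x_D = 176 − 6x_D − 2x_B = 0 ⇒ x_D = 88/3 − (1/3)x_B.
The game is symmetric, so in equilibrium x_B = x_D: the reaction function gives (4/3)x_D = 88/3, hence x_D = 22.
P_D = 209 − 3·22 − 2·22 = 99.
Profit = (99 − 33)·22 = 1452.

1452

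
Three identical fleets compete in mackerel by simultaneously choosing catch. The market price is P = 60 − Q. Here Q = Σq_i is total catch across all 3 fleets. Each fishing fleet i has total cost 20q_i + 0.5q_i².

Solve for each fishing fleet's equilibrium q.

A representative fishing fleet's profit is π_i = q_i(60 − Q) − 20q_i − 0.5q_i², with Q = q_i + Σ_{j≠i} q_j.
First-order condition: 40 − 3q_i − Σ_{j≠i} q_j = 0.
Imposing symmetry (q_j = q for all j) turns Σ_{j≠i} q_j into 2q, so 40 = 5q and q = 8.

8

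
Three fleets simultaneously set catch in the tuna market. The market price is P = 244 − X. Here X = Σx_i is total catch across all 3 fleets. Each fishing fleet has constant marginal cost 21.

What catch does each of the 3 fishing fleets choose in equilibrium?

55.75

A representative fishing fleet's profit is π_i = x_i(244 − X) − 21x_i, with X = x_i + Σ_{j≠i} x_j.
First-order condition: 223 − 2x_i − Σ_{j≠i} x_j = 0.
With identical fishing fleets, set every x_j = x: then 223 − 2x − 2x = 0, i.e. x = 223/4 = 55.75.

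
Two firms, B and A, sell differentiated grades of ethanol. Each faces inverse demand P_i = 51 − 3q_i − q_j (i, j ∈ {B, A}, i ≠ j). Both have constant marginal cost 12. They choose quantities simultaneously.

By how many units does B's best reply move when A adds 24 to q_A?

-4

Firm B's profit: π = q_B(51 − 3q_B − q_A) − 12q_B.
∂π/∂q_B = 39 − 6q_B − q_A = 0 ⇒ q_B = 6.5 − (1/6)q_A.
The reaction-function slope is −1/6, so a 24-unit rise in q_A moves q_B by −1/6 × 24 = −4. B's best response falls — the actions are strategic substitutes.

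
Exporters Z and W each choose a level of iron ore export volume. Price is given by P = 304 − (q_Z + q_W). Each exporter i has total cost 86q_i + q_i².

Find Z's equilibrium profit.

3801.92

Exporter Z's profit: π = q_Z(304 − (q_Z + q_W)) − 86q_Z − q_Z².
∂π/∂q_Z = 218 − 4q_Z − q_W = 0, so q_Z = 54.5 − 0.25q_W.
Setting q_Z = q_W in the reaction function: q_Z = 54.5 − 0.25q_Z, so q_Z = 54.5 / 1.25 = 43.6.
Price P = 304 − 87.2 = 216.8.
Z's profit: (216.8 − 86)·43.6 − (43.6)² = 3801.92.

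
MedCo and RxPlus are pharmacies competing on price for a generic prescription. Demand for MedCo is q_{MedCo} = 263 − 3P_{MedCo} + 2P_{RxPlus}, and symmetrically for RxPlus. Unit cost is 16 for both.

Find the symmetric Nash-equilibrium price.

77.75

MedCo's profit: π = (P_{MedCo} − 16)(263 − 3P_{MedCo} + 2P_{RxPlus}).
∂π/∂P_{MedCo} = 311 − 6P_{MedCo} + 2P_{RxPlus} = 0 ⇒ P_{MedCo} = 311/6 + (1/3)P_{RxPlus}.
By symmetry P_{RxPlus} = P_{MedCo}; substituting into the reaction function, (2/3)P_{MedCo} = 311/6 and P_{MedCo} = 77.75.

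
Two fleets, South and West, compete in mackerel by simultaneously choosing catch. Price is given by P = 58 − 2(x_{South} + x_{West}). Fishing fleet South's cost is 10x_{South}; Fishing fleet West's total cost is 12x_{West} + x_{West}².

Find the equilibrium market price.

29.6

Fishing fleet South's profit: π = x_{South}(58 − 2(x_{South} + x_{West})) − 10x_{South}.
∂π/∂x_{South} = 48 − 4x_{South} − 2x_{West} = 0, so x_{South} = 12 − 0.5x_{West}.
For West: ∂π/∂x_{West} = 46 − 6x_{West} − 2x_{South} = 0 ⇒ x_{West} = 23/3 − (1/3)x_{South}.
Solving the two reaction functions simultaneously: (1 − (−0.5)(−1/3))x_{South} = 12 − 0.5·(23/3), so (5/6)x_{South} = 49/6 and x_{South} = 9.8.
Then x_{West} = 23/3 − (1/3)·9.8 = 4.4.
Equilibrium price: P = 58 − 2·14.2 = 29.6.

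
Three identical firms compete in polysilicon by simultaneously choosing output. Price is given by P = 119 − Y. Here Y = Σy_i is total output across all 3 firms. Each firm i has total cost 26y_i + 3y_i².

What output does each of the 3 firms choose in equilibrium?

9.3

A representative firm's profit is π_i = y_i(119 − Y) − 26y_i − 3y_i², with Y = y_i + Σ_{j≠i} y_j.
First-order condition: 93 − 8y_i − Σ_{j≠i} y_j = 0.
With identical firms, set every y_j = y: then 93 − 8y − 2y = 0, i.e. y = 93/10 = 9.3.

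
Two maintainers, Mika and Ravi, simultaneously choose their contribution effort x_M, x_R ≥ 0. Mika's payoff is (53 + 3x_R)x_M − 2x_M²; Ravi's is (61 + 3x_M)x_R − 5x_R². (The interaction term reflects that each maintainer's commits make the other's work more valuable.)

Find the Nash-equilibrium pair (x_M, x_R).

Expanding Mika's payoff: 53x_M + 3x_Rx_M − 2x_M².
∂π/∂x_M = 53 + 3x_R − 4x_M = 0, so x_M = 13.25 + 0.75x_R.
Likewise for Ravi: x_R = 6.1 + 0.3x_M.
Substituting the second reaction function into the first: x_M = 13.25 + 0.75(6.1 + 0.3x_M), which gives 0.775x_M = 17.825 ⇒ x_M = 23.
Then x_R = 6.1 + 0.3·23 = 13.

23, 13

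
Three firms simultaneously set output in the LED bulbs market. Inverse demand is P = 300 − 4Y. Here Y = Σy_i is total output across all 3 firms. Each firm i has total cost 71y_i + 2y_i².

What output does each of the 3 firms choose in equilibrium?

A representative firm's profit is π_i = y_i(300 − 4Y) − 71y_i − 2y_i², with Y = y_i + Σ_{j≠i} y_j.
First-order condition: 229 − 12y_i − 4Σ_{j≠i} y_j = 0.
With identical firms, set every y_j = y: then 229 − 12y − 8y = 0, i.e. y = 229/20 = 11.45.

11.45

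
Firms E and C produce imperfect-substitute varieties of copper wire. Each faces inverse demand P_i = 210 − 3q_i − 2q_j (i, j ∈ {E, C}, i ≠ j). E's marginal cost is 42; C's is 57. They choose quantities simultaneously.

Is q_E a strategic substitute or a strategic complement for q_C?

strategic substitutes

Firm E's profit: π = q_E(210 − 3q_E − 2q_C) − 42q_E.
∂π/∂q_E = 168 − 6q_E − 2q_C = 0 ⇒ q_E = 28 − (1/3)q_C.
The best-response slope dq_E/dq_C = −1/3 < 0: the reaction function is downward-sloping, so the choices are strategic substitutes.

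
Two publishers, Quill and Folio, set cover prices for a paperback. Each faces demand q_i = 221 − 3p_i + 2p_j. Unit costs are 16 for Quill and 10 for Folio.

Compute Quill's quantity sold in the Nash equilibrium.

Quill's profit: π = (p_{Quill} − 16)(221 − 3p_{Quill} + 2p_{Folio}).
∂π/∂p_{Quill} = 269 − 6p_{Quill} + 2p_{Folio} = 0 ⇒ p_{Quill} = 269/6 + (1/3)p_{Folio}.
Similarly p_{Folio} = 251/6 + (1/3)p_{Quill}.
Solving the two reaction functions simultaneously: (1 − (1/3)(1/3))p_{Quill} = 269/6 + (1/3)·(251/6), so (8/9)p_{Quill} = 529/9 and p_{Quill} = 66.125.
Then p_{Folio} = 251/6 + (1/3)·66.125 = 63.875.
q_{Quill} = 221 − 3·66.125 + 2·63.875 = 150.375.

150.375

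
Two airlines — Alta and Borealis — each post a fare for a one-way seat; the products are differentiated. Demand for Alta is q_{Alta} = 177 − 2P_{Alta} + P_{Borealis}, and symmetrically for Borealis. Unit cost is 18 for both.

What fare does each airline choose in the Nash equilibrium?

Alta's profit: π = (P_{Alta} − 18)(177 − 2P_{Alta} + P_{Borealis}).
∂π/∂P_{Alta} = 213 − 4P_{Alta} + P_{Borealis} = 0 ⇒ P_{Alta} = 53.25 + 0.25P_{Borealis}.
By symmetry P_{Borealis} = P_{Alta}; substituting into the reaction function, 0.75P_{Alta} = 53.25 and P_{Alta} = 71.

71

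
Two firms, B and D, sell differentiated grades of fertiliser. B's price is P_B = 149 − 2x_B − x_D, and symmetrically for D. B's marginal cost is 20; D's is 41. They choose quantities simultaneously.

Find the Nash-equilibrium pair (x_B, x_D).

Firm B's profit: π = x_B(149 − 2x_B − x_D) − 20x_B.
∂π/∂x_B = 129 − 4x_B − x_D = 0 ⇒ x_B = 32.25 − 0.25x_D.
Similarly x_D = 27 − 0.25x_B.
Solving the two reaction functions simultaneously: (1 − (−0.25)(−0.25))x_B = 32.25 − 0.25·27, so 0.9375x_B = 25.5 and x_B = 27.2.
Then x_D = 27 − 0.25·27.2 = 20.2.

27.2, 20.2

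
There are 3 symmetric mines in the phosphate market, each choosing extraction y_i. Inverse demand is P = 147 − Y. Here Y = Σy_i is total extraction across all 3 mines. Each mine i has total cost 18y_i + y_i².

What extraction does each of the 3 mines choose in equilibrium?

A representative mine's profit is π_i = y_i(147 − Y) − 18y_i − y_i², with Y = y_i + Σ_{j≠i} y_j.
First-order condition: 129 − 4y_i − Σ_{j≠i} y_j = 0.
Imposing symmetry (y_j = y for all j) turns Σ_{j≠i} y_j into 2y, so 129 = 6y and y = 21.5.

21.5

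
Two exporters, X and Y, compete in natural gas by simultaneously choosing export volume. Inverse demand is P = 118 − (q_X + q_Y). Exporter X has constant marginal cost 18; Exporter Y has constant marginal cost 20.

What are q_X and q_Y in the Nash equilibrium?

Exporter X's profit: π = q_X(118 − (q_X + q_Y)) − 18q_X.
∂π/∂q_X = 100 − 2q_X − q_Y = 0, so q_X = 50 − 0.5q_Y.
By the same steps for Y: q_Y = 49 − 0.5q_X.
Plugging q_Y into X's best response: q_X = 50 − 0.5(49 − 0.5q_X) ⇒ 0.75q_X = 25.5, so q_X = 34.
Then q_Y = 49 − 0.5·34 = 32.

34, 32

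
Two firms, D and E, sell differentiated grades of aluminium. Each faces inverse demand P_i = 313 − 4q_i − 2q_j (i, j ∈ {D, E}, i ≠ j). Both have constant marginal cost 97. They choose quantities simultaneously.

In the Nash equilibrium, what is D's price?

183.4

Firm D's profit: π = q_D(313 − 4q_D − 2q_E) − 97q_D.
∂π/∂q_D = 216 − 8q_D − 2q_E = 0 ⇒ q_D = 27 − 0.25q_E.
Setting q_D = q_E in the reaction function: q_D = 27 − 0.25q_D, so q_D = 27 / 1.25 = 21.6.
P_D = 313 − 4·21.6 − 2·21.6 = 183.4.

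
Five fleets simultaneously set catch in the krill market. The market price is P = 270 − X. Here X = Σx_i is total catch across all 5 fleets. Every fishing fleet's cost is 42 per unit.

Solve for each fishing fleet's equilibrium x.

A representative fishing fleet's profit is π_i = x_i(270 − X) − 42x_i, with X = x_i + Σ_{j≠i} x_j.
First-order condition: 228 − 2x_i − Σ_{j≠i} x_j = 0.
Imposing symmetry (x_j = x for all j) turns Σ_{j≠i} x_j into 4x, so 228 = 6x and x = 38.

38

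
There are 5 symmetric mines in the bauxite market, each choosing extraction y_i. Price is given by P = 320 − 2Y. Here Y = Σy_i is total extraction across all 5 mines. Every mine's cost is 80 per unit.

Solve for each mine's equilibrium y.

A representative mine's profit is π_i = y_i(320 − 2Y) − 80y_i, with Y = y_i + Σ_{j≠i} y_j.
First-order condition: 240 − 4y_i − 2Σ_{j≠i} y_j = 0.
In a symmetric equilibrium every mine chooses the same y, so Σ_{j≠i} y_j = 4y. The condition becomes 240 − 12y = 0, giving y = 240/12 = 20.

20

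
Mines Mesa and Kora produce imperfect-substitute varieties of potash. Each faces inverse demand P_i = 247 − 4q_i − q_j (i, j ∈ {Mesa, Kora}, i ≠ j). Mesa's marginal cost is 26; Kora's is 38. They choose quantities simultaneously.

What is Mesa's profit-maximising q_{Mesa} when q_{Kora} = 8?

Mine Mesa's profit: π = q_{Mesa}(247 − 4q_{Mesa} − q_{Kora}) − 26q_{Mesa}.
∂π/∂q_{Mesa} = 221 − 8q_{Mesa} − q_{Kora} = 0 ⇒ q_{Mesa} = 27.625 − 0.125q_{Kora}.
At q_{Kora} = 8: q_{Mesa} = 27.625 − 0.125·8 = 26.625.

26.625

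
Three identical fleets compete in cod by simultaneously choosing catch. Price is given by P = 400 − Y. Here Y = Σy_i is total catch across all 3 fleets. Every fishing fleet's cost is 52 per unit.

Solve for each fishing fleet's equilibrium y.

A representative fishing fleet's profit is π_i = y_i(400 − Y) − 52y_i, with Y = y_i + Σ_{j≠i} y_j.
First-order condition: 348 − 2y_i − Σ_{j≠i} y_j = 0.
Imposing symmetry (y_j = y for all j) turns Σ_{j≠i} y_j into 2y, so 348 = 4y and y = 87.

87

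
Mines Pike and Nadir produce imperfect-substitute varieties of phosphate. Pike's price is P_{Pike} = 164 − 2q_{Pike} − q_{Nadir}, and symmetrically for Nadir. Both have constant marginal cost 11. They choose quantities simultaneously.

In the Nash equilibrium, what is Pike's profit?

1872.72

Mine Pike's profit: π = q_{Pike}(164 − 2q_{Pike} − q_{Nadir}) − 11q_{Pike}.
∂π/∂q_{Pike} = 153 − 4q_{Pike} − q_{Nadir} = 0 ⇒ q_{Pike} = 38.25 − 0.25q_{Nadir}.
The game is symmetric, so in equilibrium q_{Nadir} = q_{Pike}: the reaction function gives 1.25q_{Pike} = 38.25, hence q_{Pike} = 30.6.
P_{Pike} = 164 − 2·30.6 − 30.6 = 72.2.
Profit = (72.2 − 11)·30.6 = 1872.72.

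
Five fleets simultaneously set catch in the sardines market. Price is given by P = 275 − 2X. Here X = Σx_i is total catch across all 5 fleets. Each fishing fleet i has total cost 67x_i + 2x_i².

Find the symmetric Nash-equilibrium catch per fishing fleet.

A representative fishing fleet's profit is π_i = x_i(275 − 2X) − 67x_i − 2x_i², with X = x_i + Σ_{j≠i} x_j.
First-order condition: 208 − 8x_i − 2Σ_{j≠i} x_j = 0.
In a symmetric equilibrium every fishing fleet chooses the same x, so Σ_{j≠i} x_j = 4x. The condition becomes 208 − 16x = 0, giving x = 208/16 = 13.

13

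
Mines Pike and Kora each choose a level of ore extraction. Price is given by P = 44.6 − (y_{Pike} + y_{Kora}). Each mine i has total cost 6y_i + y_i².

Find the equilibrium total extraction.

15.44

Mine Pike's profit: π = y_{Pike}(44.6 − (y_{Pike} + y_{Kora})) − 6y_{Pike} − y_{Pike}².
∂π/∂y_{Pike} = 38.6 − 4y_{Pike} − y_{Kora} = 0, so y_{Pike} = 9.65 − 0.25y_{Kora}.
The game is symmetric, so in equilibrium y_{Kora} = y_{Pike}: the reaction function gives 1.25y_{Pike} = 9.65, hence y_{Pike} = 7.72.
Total extraction: 7.72 + 7.72 = 15.44.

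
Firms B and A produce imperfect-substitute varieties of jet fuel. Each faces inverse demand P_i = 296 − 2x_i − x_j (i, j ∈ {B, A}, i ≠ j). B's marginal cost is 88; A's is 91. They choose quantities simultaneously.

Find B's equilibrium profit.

3494.48

Firm B's profit: π = x_B(296 − 2x_B − x_A) − 88x_B.
∂π/∂x_B = 208 − 4x_B − x_A = 0 ⇒ x_B = 52 − 0.25x_A.
Similarly x_A = 51.25 − 0.25x_B.
Solving the two reaction functions simultaneously: (1 − (−0.25)(−0.25))x_B = 52 − 0.25·51.25, so 0.9375x_B = 39.1875 and x_B = 41.8.
Then x_A = 51.25 − 0.25·41.8 = 40.8.
P_B = 296 − 2·41.8 − 40.8 = 171.6.
Profit = (171.6 − 88)·41.8 = 3494.48.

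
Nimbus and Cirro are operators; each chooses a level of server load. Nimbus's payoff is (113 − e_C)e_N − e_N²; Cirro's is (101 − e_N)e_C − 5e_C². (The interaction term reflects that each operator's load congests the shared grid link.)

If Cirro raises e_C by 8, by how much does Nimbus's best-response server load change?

Expanding Nimbus's payoff: 113e_N − e_Ce_N − e_N².
∂π/∂e_N = 113 − e_C − 2e_N = 0, so e_N = 56.5 − 0.5e_C.
The reaction-function slope is −0.5, so an 8-unit rise in e_C moves e_N by −0.5 × 8 = −4. Nimbus's best response falls — the actions are strategic substitutes.

-4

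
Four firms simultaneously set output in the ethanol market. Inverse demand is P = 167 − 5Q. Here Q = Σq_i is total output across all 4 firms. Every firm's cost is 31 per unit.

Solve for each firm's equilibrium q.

5.44

A representative firm's profit is π_i = q_i(167 − 5Q) − 31q_i, with Q = q_i + Σ_{j≠i} q_j.
First-order condition: 136 − 10q_i − 5Σ_{j≠i} q_j = 0.
Imposing symmetry (q_j = q for all j) turns Σ_{j≠i} q_j into 3q, so 136 = 25q and q = 5.44.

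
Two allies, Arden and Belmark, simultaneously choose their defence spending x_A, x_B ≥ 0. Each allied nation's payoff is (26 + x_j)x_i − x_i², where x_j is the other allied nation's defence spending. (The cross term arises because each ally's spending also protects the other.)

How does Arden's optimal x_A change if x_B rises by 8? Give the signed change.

Arden's payoff is (26 + x_B)x_A − x_A².
∂π/∂x_A = 26 + x_B − 2x_A = 0, so x_A = 13 + 0.5x_B.
The reaction-function slope is 0.5, so an 8-unit rise in x_B moves x_A by 0.5 × 8 = 4. Arden's best response rises — the actions are strategic complements.

4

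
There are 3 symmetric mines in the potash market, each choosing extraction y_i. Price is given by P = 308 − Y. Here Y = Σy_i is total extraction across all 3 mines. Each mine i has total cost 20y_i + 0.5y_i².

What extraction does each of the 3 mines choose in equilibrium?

A representative mine's profit is π_i = y_i(308 − Y) − 20y_i − 0.5y_i², with Y = y_i + Σ_{j≠i} y_j.
First-order condition: 288 − 3y_i − Σ_{j≠i} y_j = 0.
In a symmetric equilibrium every mine chooses the same y, so Σ_{j≠i} y_j = 2y. The condition becomes 288 − 5y = 0, giving y = 288/5 = 57.6.

57.6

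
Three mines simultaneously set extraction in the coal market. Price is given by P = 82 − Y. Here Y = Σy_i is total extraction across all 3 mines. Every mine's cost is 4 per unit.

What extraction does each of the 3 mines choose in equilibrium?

19.5

A representative mine's profit is π_i = y_i(82 − Y) − 4y_i, with Y = y_i + Σ_{j≠i} y_j.
First-order condition: 78 − 2y_i − Σ_{j≠i} y_j = 0.
In a symmetric equilibrium every mine chooses the same y, so Σ_{j≠i} y_j = 2y. The condition becomes 78 − 4y = 0, giving y = 78/4 = 19.5.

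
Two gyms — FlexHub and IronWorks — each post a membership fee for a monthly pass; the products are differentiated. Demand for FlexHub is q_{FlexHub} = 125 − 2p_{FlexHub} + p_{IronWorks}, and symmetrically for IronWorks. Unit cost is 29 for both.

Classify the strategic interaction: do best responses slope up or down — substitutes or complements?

FlexHub's profit: π = (p_{FlexHub} − 29)(125 − 2p_{FlexHub} + p_{IronWorks}).
∂π/∂p_{FlexHub} = 183 − 4p_{FlexHub} + p_{IronWorks} = 0 ⇒ p_{FlexHub} = 45.75 + 0.25p_{IronWorks}.
The best-response slope dp_{FlexHub}/dp_{IronWorks} = 0.25 > 0: the reaction function is upward-sloping, so the choices are strategic complements.

strategic complements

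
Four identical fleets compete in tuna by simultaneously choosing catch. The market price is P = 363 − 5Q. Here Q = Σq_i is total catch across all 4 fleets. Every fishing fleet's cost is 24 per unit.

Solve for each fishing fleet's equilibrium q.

13.56

A representative fishing fleet's profit is π_i = q_i(363 − 5Q) − 24q_i, with Q = q_i + Σ_{j≠i} q_j.
First-order condition: 339 − 10q_i − 5Σ_{j≠i} q_j = 0.
With identical fishing fleets, set every q_j = q: then 339 − 10q − 15q = 0, i.e. q = 339/25 = 13.56.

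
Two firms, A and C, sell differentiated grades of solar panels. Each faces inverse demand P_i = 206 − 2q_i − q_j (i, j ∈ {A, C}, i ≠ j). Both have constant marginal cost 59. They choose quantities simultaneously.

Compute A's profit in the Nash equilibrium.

1728.72

Firm A's profit: π = q_A(206 − 2q_A − q_C) − 59q_A.
∂π/∂q_A = 147 − 4q_A − q_C = 0 ⇒ q_A = 36.75 − 0.25q_C.
Setting q_A = q_C in the reaction function: q_A = 36.75 − 0.25q_A, so q_A = 36.75 / 1.25 = 29.4.
P_A = 206 − 2·29.4 − 29.4 = 117.8.
Profit = (117.8 − 59)·29.4 = 1728.72.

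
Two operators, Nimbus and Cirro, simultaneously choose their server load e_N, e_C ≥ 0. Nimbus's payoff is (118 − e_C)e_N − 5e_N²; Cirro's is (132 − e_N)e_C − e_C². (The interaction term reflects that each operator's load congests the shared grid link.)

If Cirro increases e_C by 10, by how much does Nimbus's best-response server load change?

-1

Expanding Nimbus's payoff: 118e_N − e_Ce_N − 5e_N².
∂π/∂e_N = 118 − e_C − 10e_N = 0, so e_N = 11.8 − 0.1e_C.
The reaction-function slope is −0.1, so a 10-unit rise in e_C moves e_N by −0.1 × 10 = −1. Nimbus's best response falls — the actions are strategic substitutes.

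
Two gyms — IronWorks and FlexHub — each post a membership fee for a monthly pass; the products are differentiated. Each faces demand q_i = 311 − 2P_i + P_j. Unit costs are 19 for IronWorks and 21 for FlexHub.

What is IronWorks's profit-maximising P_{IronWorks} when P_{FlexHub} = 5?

IronWorks's profit: π = (P_{IronWorks} − 19)(311 − 2P_{IronWorks} + P_{FlexHub}).
∂π/∂P_{IronWorks} = 349 − 4P_{IronWorks} + P_{FlexHub} = 0 ⇒ P_{IronWorks} = 87.25 + 0.25P_{FlexHub}.
At P_{FlexHub} = 5: P_{IronWorks} = 87.25 + 0.25·5 = 88.5.

88.5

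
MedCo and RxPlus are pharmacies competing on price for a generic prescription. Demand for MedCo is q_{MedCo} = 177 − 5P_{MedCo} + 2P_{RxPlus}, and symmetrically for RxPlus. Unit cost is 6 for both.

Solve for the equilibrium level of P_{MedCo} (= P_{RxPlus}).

MedCo's profit: π = (P_{MedCo} − 6)(177 − 5P_{MedCo} + 2P_{RxPlus}).
∂π/∂P_{MedCo} = 207 − 10P_{MedCo} + 2P_{RxPlus} = 0 ⇒ P_{MedCo} = 20.7 + 0.2P_{RxPlus}.
By symmetry P_{RxPlus} = P_{MedCo}; substituting into the reaction function, 0.8P_{MedCo} = 20.7 and P_{MedCo} = 25.875.

25.875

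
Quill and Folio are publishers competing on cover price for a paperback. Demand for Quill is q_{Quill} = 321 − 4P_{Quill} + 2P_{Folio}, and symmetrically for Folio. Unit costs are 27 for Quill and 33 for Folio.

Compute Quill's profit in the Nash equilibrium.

Quill's profit: π = (P_{Quill} − 27)(321 − 4P_{Quill} + 2P_{Folio}).
∂π/∂P_{Quill} = 429 − 8P_{Quill} + 2P_{Folio} = 0 ⇒ P_{Quill} = 53.625 + 0.25P_{Folio}.
Similarly P_{Folio} = 56.625 + 0.25P_{Quill}.
Plugging P_{Folio} into Quill's best response: P_{Quill} = 53.625 + 0.25(56.625 + 0.25P_{Quill}) ⇒ 0.9375P_{Quill} = 2169/32, so P_{Quill} = 72.3.
Then P_{Folio} = 56.625 + 0.25·72.3 = 74.7.
q_{Quill} = 321 − 4·72.3 + 2·74.7 = 181.2.
Profit = (72.3 − 27)·181.2 = 8208.36.

8208.36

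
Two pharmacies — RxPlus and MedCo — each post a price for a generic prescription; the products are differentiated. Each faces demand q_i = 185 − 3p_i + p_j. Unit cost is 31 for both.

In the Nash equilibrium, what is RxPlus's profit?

1815.48

RxPlus's profit: π = (p_{RxPlus} − 31)(185 − 3p_{RxPlus} + p_{MedCo}).
∂π/∂p_{RxPlus} = 278 − 6p_{RxPlus} + p_{MedCo} = 0 ⇒ p_{RxPlus} = 139/3 + (1/6)p_{MedCo}.
Setting p_{RxPlus} = p_{MedCo} in the reaction function: p_{RxPlus} = 139/3 + (1/6)p_{RxPlus}, so p_{RxPlus} = (139/3) / (5/6) = 55.6.
q_{RxPlus} = 185 − 3·55.6 + 55.6 = 73.8.
Profit = (55.6 − 31)·73.8 = 1815.48.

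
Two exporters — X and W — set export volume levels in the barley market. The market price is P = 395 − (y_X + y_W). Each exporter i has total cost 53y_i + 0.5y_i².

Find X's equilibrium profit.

10965.375

Exporter X's profit: π = y_X(395 − (y_X + y_W)) − 53y_X − 0.5y_X².
∂π/∂y_X = 342 − 3y_X − y_W = 0, so y_X = 114 − (1/3)y_W.
By symmetry y_W = y_X; substituting into the reaction function, (4/3)y_X = 114 and y_X = 85.5.
Price P = 395 − 171 = 224.
X's profit: (224 − 53)·85.5 − 0.5(85.5)² = 10965.375.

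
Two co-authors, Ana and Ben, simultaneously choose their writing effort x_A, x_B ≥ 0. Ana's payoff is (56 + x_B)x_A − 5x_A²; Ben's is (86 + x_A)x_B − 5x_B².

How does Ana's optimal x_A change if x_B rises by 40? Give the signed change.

Expanding Ana's payoff: 56x_A + x_Bx_A − 5x_A².
∂π/∂x_A = 56 + x_B − 10x_A = 0, so x_A = 5.6 + 0.1x_B.
The reaction-function slope is 0.1, so a 40-unit rise in x_B moves x_A by 0.1 × 40 = 4. Ana's best response rises — the actions are strategic complements.

4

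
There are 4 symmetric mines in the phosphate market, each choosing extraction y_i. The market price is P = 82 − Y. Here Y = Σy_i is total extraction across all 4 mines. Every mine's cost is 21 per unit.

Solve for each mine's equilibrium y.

12.2

A representative mine's profit is π_i = y_i(82 − Y) − 21y_i, with Y = y_i + Σ_{j≠i} y_j.
First-order condition: 61 − 2y_i − Σ_{j≠i} y_j = 0.
In a symmetric equilibrium every mine chooses the same y, so Σ_{j≠i} y_j = 3y. The condition becomes 61 − 5y = 0, giving y = 61/5 = 12.2.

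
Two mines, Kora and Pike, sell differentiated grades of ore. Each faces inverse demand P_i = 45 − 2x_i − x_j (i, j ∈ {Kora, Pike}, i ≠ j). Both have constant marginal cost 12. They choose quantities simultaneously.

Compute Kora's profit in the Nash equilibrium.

Mine Kora's profit: π = x_{Kora}(45 − 2x_{Kora} − x_{Pike}) − 12x_{Kora}.
∂π/∂x_{Kora} = 33 − 4x_{Kora} − x_{Pike} = 0 ⇒ x_{Kora} = 8.25 − 0.25x_{Pike}.
Setting x_{Kora} = x_{Pike} in the reaction function: x_{Kora} = 8.25 − 0.25x_{Kora}, so x_{Kora} = 8.25 / 1.25 = 6.6.
P_{Kora} = 45 − 2·6.6 − 6.6 = 25.2.
Profit = (25.2 − 12)·6.6 = 87.12.

87.12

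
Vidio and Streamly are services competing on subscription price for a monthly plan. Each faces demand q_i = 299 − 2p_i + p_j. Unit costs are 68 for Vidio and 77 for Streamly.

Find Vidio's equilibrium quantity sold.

156.4

Vidio's profit: π = (p_{Vidio} − 68)(299 − 2p_{Vidio} + p_{Streamly}).
∂π/∂p_{Vidio} = 435 − 4p_{Vidio} + p_{Streamly} = 0 ⇒ p_{Vidio} = 108.75 + 0.25p_{Streamly}.
Similarly p_{Streamly} = 113.25 + 0.25p_{Vidio}.
Solving the two reaction functions simultaneously: (1 − (0.25)(0.25))p_{Vidio} = 108.75 + 0.25·113.25, so 0.9375p_{Vidio} = 137.0625 and p_{Vidio} = 146.2.
Then p_{Streamly} = 113.25 + 0.25·146.2 = 149.8.
q_{Vidio} = 299 − 2·146.2 + 149.8 = 156.4.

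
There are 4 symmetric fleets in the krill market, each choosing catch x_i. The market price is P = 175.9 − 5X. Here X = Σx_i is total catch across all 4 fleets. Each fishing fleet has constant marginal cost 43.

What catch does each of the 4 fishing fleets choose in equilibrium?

A representative fishing fleet's profit is π_i = x_i(175.9 − 5X) − 43x_i, with X = x_i + Σ_{j≠i} x_j.
First-order condition: 132.9 − 10x_i − 5Σ_{j≠i} x_j = 0.
With identical fishing fleets, set every x_j = x: then 132.9 − 10x − 15x = 0, i.e. x = 132.9/25 = 5.316.

5.316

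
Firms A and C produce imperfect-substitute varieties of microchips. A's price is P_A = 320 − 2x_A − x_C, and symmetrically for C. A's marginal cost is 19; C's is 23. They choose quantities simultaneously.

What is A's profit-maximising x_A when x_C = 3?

Firm A's profit: π = x_A(320 − 2x_A − x_C) − 19x_A.
∂π/∂x_A = 301 − 4x_A − x_C = 0 ⇒ x_A = 75.25 − 0.25x_C.
At x_C = 3: x_A = 75.25 − 0.25·3 = 74.5.

74.5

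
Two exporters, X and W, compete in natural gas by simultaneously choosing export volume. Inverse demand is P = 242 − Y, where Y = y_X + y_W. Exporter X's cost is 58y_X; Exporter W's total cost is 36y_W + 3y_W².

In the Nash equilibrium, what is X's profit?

7123.36

Exporter X's profit: π = y_X(242 − (y_X + y_W)) − 58y_X.
∂π/∂y_X = 184 − 2y_X − y_W = 0, so y_X = 92 − 0.5y_W.
For W: ∂π/∂y_W = 206 − 8y_W − y_X = 0 ⇒ y_W = 25.75 − 0.125y_X.
Substituting the second reaction function into the first: y_X = 92 − 0.5(25.75 − 0.125y_X), which gives 0.9375y_X = 79.125 ⇒ y_X = 84.4.
Then y_W = 25.75 − 0.125·84.4 = 15.2.
Price P = 242 − 99.6 = 142.4.
X's profit: (142.4 − 58)·84.4 = 7123.36.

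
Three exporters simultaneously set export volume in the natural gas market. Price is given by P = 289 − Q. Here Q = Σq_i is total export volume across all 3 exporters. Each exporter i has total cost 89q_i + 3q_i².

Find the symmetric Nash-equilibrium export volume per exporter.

A representative exporter's profit is π_i = q_i(289 − Q) − 89q_i − 3q_i², with Q = q_i + Σ_{j≠i} q_j.
First-order condition: 200 − 8q_i − Σ_{j≠i} q_j = 0.
Imposing symmetry (q_j = q for all j) turns Σ_{j≠i} q_j into 2q, so 200 = 10q and q = 20.

20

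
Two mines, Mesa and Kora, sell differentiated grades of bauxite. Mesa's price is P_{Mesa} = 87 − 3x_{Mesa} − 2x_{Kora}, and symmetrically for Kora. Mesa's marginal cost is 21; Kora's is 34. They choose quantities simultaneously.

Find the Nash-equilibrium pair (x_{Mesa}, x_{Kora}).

9.0625, 5.8125

Mine Mesa's profit: π = x_{Mesa}(87 − 3x_{Mesa} − 2x_{Kora}) − 21x_{Mesa}.
∂π/∂x_{Mesa} = 66 − 6x_{Mesa} − 2x_{Kora} = 0 ⇒ x_{Mesa} = 11 − (1/3)x_{Kora}.
Similarly x_{Kora} = 53/6 − (1/3)x_{Mesa}.
Solving the two reaction functions simultaneously: (1 − (−1/3)(−1/3))x_{Mesa} = 11 − (1/3)·(53/6), so (8/9)x_{Mesa} = 145/18 and x_{Mesa} = 9.0625.
Then x_{Kora} = 53/6 − (1/3)·9.0625 = 5.8125.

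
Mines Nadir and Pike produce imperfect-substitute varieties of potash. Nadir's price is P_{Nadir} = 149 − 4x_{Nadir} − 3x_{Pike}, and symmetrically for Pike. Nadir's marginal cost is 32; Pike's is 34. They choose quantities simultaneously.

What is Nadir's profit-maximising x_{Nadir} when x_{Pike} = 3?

Mine Nadir's profit: π = x_{Nadir}(149 − 4x_{Nadir} − 3x_{Pike}) − 32x_{Nadir}.
∂π/∂x_{Nadir} = 117 − 8x_{Nadir} − 3x_{Pike} = 0 ⇒ x_{Nadir} = 14.625 − 0.375x_{Pike}.
At x_{Pike} = 3: x_{Nadir} = 14.625 − 0.375·3 = 13.5.

13.5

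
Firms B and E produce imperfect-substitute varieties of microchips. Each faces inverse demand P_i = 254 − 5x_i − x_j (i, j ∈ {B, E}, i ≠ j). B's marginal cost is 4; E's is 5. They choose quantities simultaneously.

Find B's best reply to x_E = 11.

Firm B's profit: π = x_B(254 − 5x_B − x_E) − 4x_B.
∂π/∂x_B = 250 − 10x_B − x_E = 0 ⇒ x_B = 25 − 0.1x_E.
At x_E = 11: x_B = 25 − 0.1·11 = 23.9.

23.9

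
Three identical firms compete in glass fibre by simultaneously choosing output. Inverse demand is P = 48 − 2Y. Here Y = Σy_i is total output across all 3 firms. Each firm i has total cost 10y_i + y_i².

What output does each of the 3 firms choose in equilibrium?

A representative firm's profit is π_i = y_i(48 − 2Y) − 10y_i − y_i², with Y = y_i + Σ_{j≠i} y_j.
First-order condition: 38 − 6y_i − 2Σ_{j≠i} y_j = 0.
Imposing symmetry (y_j = y for all j) turns Σ_{j≠i} y_j into 2y, so 38 = 10y and y = 3.8.

3.8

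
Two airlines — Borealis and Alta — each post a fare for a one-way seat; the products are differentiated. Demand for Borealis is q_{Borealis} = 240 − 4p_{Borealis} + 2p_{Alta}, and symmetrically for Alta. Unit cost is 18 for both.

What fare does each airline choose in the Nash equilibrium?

Borealis's profit: π = (p_{Borealis} − 18)(240 − 4p_{Borealis} + 2p_{Alta}).
∂π/∂p_{Borealis} = 312 − 8p_{Borealis} + 2p_{Alta} = 0 ⇒ p_{Borealis} = 39 + 0.25p_{Alta}.
By symmetry p_{Alta} = p_{Borealis}; substituting into the reaction function, 0.75p_{Borealis} = 39 and p_{Borealis} = 52.

52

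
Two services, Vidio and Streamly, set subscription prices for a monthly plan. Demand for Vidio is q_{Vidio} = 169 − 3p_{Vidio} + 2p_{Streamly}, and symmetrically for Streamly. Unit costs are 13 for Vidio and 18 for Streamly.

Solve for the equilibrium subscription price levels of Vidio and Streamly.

Vidio's profit: π = (p_{Vidio} − 13)(169 − 3p_{Vidio} + 2p_{Streamly}).
∂π/∂p_{Vidio} = 208 − 6p_{Vidio} + 2p_{Streamly} = 0 ⇒ p_{Vidio} = 104/3 + (1/3)p_{Streamly}.
Similarly p_{Streamly} = 223/6 + (1/3)p_{Vidio}.
Solving the two reaction functions simultaneously: (1 − (1/3)(1/3))p_{Vidio} = 104/3 + (1/3)·(223/6), so (8/9)p_{Vidio} = 847/18 and p_{Vidio} = 52.9375.
Then p_{Streamly} = 223/6 + (1/3)·52.9375 = 54.8125.

52.9375, 54.8125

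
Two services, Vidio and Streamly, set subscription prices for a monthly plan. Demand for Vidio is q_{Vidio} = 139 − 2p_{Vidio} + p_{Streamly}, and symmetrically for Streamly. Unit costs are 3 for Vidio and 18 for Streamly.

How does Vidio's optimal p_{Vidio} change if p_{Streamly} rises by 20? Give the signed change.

5

Vidio's profit: π = (p_{Vidio} − 3)(139 − 2p_{Vidio} + p_{Streamly}).
∂π/∂p_{Vidio} = 145 − 4p_{Vidio} + p_{Streamly} = 0 ⇒ p_{Vidio} = 36.25 + 0.25p_{Streamly}.
The reaction-function slope is 0.25, so a 20-unit rise in p_{Streamly} moves p_{Vidio} by 0.25 × 20 = 5. Vidio's best response rises — the actions are strategic complements.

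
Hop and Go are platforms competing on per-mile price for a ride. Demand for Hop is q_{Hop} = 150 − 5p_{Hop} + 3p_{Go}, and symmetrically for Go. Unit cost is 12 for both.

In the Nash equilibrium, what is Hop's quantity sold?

90

Hop's profit: π = (p_{Hop} − 12)(150 − 5p_{Hop} + 3p_{Go}).
∂π/∂p_{Hop} = 210 − 10p_{Hop} + 3p_{Go} = 0 ⇒ p_{Hop} = 21 + 0.3p_{Go}.
The game is symmetric, so in equilibrium p_{Go} = p_{Hop}: the reaction function gives 0.7p_{Hop} = 21, hence p_{Hop} = 30.
q_{Hop} = 150 − 5·30 + 3·30 = 90.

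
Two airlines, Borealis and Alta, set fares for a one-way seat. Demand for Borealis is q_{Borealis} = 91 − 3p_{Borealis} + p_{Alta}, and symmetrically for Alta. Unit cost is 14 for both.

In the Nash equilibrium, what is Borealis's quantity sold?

37.8

Borealis's profit: π = (p_{Borealis} − 14)(91 − 3p_{Borealis} + p_{Alta}).
∂π/∂p_{Borealis} = 133 − 6p_{Borealis} + p_{Alta} = 0 ⇒ p_{Borealis} = 133/6 + (1/6)p_{Alta}.
The game is symmetric, so in equilibrium p_{Alta} = p_{Borealis}: the reaction function gives (5/6)p_{Borealis} = 133/6, hence p_{Borealis} = 26.6.
q_{Borealis} = 91 − 3·26.6 + 26.6 = 37.8.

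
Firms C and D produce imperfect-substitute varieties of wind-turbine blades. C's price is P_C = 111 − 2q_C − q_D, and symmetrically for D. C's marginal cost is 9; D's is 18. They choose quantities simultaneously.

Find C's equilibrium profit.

882

Firm C's profit: π = q_C(111 − 2q_C − q_D) − 9q_C.
∂π/∂q_C = 102 − 4q_C − q_D = 0 ⇒ q_C = 25.5 − 0.25q_D.
Similarly q_D = 23.25 − 0.25q_C.
Solving the two reaction functions simultaneously: (1 − (−0.25)(−0.25))q_C = 25.5 − 0.25·23.25, so 0.9375q_C = 19.6875 and q_C = 21.
Then q_D = 23.25 − 0.25·21 = 18.
P_C = 111 − 2·21 − 18 = 51.
Profit = (51 − 9)·21 = 882.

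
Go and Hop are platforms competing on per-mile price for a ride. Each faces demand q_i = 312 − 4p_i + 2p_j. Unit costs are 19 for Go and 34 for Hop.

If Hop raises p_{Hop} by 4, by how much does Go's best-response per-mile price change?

Go's profit: π = (p_{Go} − 19)(312 − 4p_{Go} + 2p_{Hop}).
∂π/∂p_{Go} = 388 − 8p_{Go} + 2p_{Hop} = 0 ⇒ p_{Go} = 48.5 + 0.25p_{Hop}.
The reaction-function slope is 0.25, so a 4-unit rise in p_{Hop} moves p_{Go} by 0.25 × 4 = 1. Go's best response rises — the actions are strategic complements.

1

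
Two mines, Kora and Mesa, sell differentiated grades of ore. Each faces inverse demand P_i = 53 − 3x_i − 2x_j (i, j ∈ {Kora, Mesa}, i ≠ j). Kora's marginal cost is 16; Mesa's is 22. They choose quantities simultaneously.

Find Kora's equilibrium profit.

75

Mine Kora's profit: π = x_{Kora}(53 − 3x_{Kora} − 2x_{Mesa}) − 16x_{Kora}.
∂π/∂x_{Kora} = 37 − 6x_{Kora} − 2x_{Mesa} = 0 ⇒ x_{Kora} = 37/6 − (1/3)x_{Mesa}.
Similarly x_{Mesa} = 31/6 − (1/3)x_{Kora}.
Substituting the second reaction function into the first: x_{Kora} = 37/6 − (1/3)(31/6 − (1/3)x_{Kora}), which gives (8/9)x_{Kora} = 40/9 ⇒ x_{Kora} = 5.
Then x_{Mesa} = 31/6 − (1/3)·5 = 3.5.
P_{Kora} = 53 − 3·5 − 2·3.5 = 31.
Profit = (31 − 16)·5 = 75.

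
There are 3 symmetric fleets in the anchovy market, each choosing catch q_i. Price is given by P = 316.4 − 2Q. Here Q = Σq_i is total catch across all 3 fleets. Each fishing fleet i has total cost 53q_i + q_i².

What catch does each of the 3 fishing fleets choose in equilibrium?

A representative fishing fleet's profit is π_i = q_i(316.4 − 2Q) − 53q_i − q_i², with Q = q_i + Σ_{j≠i} q_j.
First-order condition: 263.4 − 6q_i − 2Σ_{j≠i} q_j = 0.
Imposing symmetry (q_j = q for all j) turns Σ_{j≠i} q_j into 2q, so 263.4 = 10q and q = 26.34.

26.34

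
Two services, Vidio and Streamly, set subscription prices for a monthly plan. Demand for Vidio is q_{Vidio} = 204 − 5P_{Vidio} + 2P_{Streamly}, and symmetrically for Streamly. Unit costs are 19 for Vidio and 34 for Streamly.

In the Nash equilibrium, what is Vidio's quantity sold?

Vidio's profit: π = (P_{Vidio} − 19)(204 − 5P_{Vidio} + 2P_{Streamly}).
∂π/∂P_{Vidio} = 299 − 10P_{Vidio} + 2P_{Streamly} = 0 ⇒ P_{Vidio} = 29.9 + 0.2P_{Streamly}.
Similarly P_{Streamly} = 37.4 + 0.2P_{Vidio}.
Solving the two reaction functions simultaneously: (1 − (0.2)(0.2))P_{Vidio} = 29.9 + 0.2·37.4, so 0.96P_{Vidio} = 37.38 and P_{Vidio} = 38.9375.
Then P_{Streamly} = 37.4 + 0.2·38.9375 = 45.1875.
q_{Vidio} = 204 − 5·38.9375 + 2·45.1875 = 99.6875.

99.6875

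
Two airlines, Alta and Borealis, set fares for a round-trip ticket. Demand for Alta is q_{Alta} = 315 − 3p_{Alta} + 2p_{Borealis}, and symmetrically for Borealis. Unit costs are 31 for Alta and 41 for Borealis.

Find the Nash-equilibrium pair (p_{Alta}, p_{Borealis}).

Alta's profit: π = (p_{Alta} − 31)(315 − 3p_{Alta} + 2p_{Borealis}).
∂π/∂p_{Alta} = 408 − 6p_{Alta} + 2p_{Borealis} = 0 ⇒ p_{Alta} = 68 + (1/3)p_{Borealis}.
Similarly p_{Borealis} = 73 + (1/3)p_{Alta}.
Substituting the second reaction function into the first: p_{Alta} = 68 + (1/3)(73 + (1/3)p_{Alta}), which gives (8/9)p_{Alta} = 277/3 ⇒ p_{Alta} = 103.875.
Then p_{Borealis} = 73 + (1/3)·103.875 = 107.625.

103.875, 107.625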